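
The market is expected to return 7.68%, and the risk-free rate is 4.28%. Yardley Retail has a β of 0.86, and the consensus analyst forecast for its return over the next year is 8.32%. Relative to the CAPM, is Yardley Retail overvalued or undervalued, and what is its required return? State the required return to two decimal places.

MRP = 7.68% − 4.28% = 3.40%
Required return = R_f + β·MRP = 4.28% + 0.86 × 3.40% = 7.20%
Forecast 8.32% > required 7.20% → the stock plots above the SML → undervalued.

Undervalued; required return 7.20%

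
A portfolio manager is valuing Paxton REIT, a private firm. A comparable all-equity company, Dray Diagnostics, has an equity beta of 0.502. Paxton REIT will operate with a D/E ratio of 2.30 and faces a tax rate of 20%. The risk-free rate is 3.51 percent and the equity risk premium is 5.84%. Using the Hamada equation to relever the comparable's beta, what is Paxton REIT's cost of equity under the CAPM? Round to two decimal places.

β_L = β_U × [1 + (1 − t)(D/E)] = 0.502 × [1 + (1 − 0.20) × 2.30]
    = 0.502 × [1 + 0.80 × 2.30] = 0.502 × 2.8400 = 1.4257
E(R) = R_f + β_L × MRP = 3.51% + 1.4257 × 5.84% = 11.84%

11.84%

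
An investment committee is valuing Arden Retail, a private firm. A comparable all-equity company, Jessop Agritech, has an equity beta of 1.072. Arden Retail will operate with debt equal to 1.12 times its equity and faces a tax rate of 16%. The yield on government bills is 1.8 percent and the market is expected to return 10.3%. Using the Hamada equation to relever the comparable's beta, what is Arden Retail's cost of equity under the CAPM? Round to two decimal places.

β_L = β_U × [1 + (1 − t)(D/E)] = 1.072 × [1 + (1 − 0.16) × 1.12]
    = 1.072 × [1 + 0.84 × 1.12] = 1.072 × 1.9408 = 2.0805
MRP = 10.3% − 1.8% = 8.50%
E(R) = R_f + β_L × MRP = 1.8% + 2.0805 × 8.5% = 19.48%

19.48%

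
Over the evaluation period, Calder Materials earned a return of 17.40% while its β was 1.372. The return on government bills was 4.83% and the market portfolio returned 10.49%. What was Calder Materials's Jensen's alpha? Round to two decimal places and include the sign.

Market excess return = 10.49% − 4.83% = 5.66%
CAPM benchmark = R_f + β(R_m − R_f) = 4.83% + 1.372 × 5.66% = 12.59552%
α = actual − benchmark = 17.40% − 12.59552% = +4.80%

+4.80%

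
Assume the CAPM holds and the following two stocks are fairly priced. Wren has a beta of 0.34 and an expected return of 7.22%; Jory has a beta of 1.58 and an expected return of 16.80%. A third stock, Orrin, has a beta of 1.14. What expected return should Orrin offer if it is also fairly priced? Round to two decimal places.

MRP (SML slope) = (16.80% − 7.22%) / (1.58 − 0.34) = 9.58% / 1.24 = 7.7258%
R_f (intercept) = 7.22% − 0.34 × 7.7258% = 4.5932%
E(R_Orrin) = R_f + β × MRP = 4.5932% + 1.14 × 7.7258% = 13.40%

13.40%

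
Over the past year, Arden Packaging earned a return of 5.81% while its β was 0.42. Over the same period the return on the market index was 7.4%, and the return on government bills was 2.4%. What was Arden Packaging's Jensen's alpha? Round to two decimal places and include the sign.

+1.31%

Market excess return = 7.4% − 2.4% = 5.00%
CAPM benchmark = R_f + β(R_m − R_f) = 2.4% + 0.42 × 5.0% = 4.5000%
α = actual − benchmark = 5.81% − 4.5000% = +1.31%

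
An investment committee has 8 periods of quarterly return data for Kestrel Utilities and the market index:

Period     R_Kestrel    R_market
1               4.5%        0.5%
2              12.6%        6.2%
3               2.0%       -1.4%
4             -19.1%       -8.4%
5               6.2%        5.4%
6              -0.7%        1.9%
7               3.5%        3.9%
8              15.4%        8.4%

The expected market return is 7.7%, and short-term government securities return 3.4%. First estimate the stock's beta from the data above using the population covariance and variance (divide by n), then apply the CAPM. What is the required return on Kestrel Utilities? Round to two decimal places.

11.37%

Mean R_i = (4.5 + 12.6 + 2.0 − 19.1 + 6.2 − 0.7 + 3.5 + 15.4) / 8 = 3.0500%
Mean R_m = (0.5 + 6.2 − 1.4 − 8.4 + 5.4 + 1.9 + 3.9 + 8.4) / 8 = 2.0625%
Σ(R_i − R̄_i)(R_m − R̄_m) = 362.8450  ⇒  Cov = 362.8450 / 8 = 45.3556
Σ(R_m − R̄_m)² = 195.7188  ⇒  Var(R_m) = 195.7188 / 8 = 24.4649
β = Cov / Var(R_m) = 45.3556 / 24.4649 = 1.8539
MRP = 7.7% − 3.4% = 4.30%
E(R) = R_f + β × MRP = 3.4% + 1.8539 × 4.3% = 11.37%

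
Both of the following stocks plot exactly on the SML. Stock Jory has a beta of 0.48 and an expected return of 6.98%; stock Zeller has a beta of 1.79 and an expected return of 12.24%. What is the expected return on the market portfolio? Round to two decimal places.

9.07%

Both satisfy E(R) = R_f + β·MRP, so the slope of the SML is
MRP = (12.24% − 6.98%) / (1.79 − 0.48) = 5.26% / 1.31 = 4.0153%
R_f = E(R_Jory) − β_Jory·MRP = 6.98% − 0.48 × 4.0153% = 5.0527%
E(R_m) = R_f + MRP = 5.0527% + 4.0153% = 9.07%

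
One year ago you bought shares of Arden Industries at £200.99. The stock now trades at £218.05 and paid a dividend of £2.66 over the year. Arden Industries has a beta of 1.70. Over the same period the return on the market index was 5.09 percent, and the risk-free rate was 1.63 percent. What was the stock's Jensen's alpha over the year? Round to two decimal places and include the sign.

Realised HPR = (P1 + D1 − P0) / P0 = (218.05 + 2.66 − 200.99) / 200.99 = 19.72 / 200.99 = 9.8114%
MRP = 5.09% − 1.63% = 3.46%
CAPM required = R_f + β·MRP = 1.63% + 1.70 × 3.46% = 7.5120%
α = realised − required = 9.8114% − 7.5120% = +2.30%

+2.30%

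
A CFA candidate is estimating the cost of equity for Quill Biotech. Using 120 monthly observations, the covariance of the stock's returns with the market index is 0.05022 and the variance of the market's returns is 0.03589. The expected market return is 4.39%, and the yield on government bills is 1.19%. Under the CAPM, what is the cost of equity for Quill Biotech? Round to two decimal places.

β = Cov(R_i, R_m) / Var(R_m) = 0.05022 / 0.03589 = 1.3993
MRP = 4.39% − 1.19% = 3.20%
E(R) = R_f + β × MRP = 1.19% + 1.3993 × 3.20% = 5.67%

5.67%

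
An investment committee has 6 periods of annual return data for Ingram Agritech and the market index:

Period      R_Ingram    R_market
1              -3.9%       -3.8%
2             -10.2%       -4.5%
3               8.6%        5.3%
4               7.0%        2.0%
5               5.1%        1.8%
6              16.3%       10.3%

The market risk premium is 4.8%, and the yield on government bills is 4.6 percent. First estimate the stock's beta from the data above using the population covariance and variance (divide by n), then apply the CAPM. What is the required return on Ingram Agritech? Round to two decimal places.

Mean R_i = (-3.9 − 10.2 + 8.6 + 7.0 + 5.1 + 16.3) / 6 = 3.8167%
Mean R_m = (-3.8 − 4.5 + 5.3 + 2.0 + 1.8 + 10.3) / 6 = 1.8500%
Σ(R_i − R̄_i)(R_m − R̄_m) = 255.0050  ⇒  Cov = 255.0050 / 6 = 42.5008
Σ(R_m − R̄_m)² = 155.5750  ⇒  Var(R_m) = 155.5750 / 6 = 25.9292
β = Cov / Var(R_m) = 42.5008 / 25.9292 = 1.6391
E(R) = R_f + β × MRP = 4.6% + 1.6391 × 4.8% = 12.47%

12.47%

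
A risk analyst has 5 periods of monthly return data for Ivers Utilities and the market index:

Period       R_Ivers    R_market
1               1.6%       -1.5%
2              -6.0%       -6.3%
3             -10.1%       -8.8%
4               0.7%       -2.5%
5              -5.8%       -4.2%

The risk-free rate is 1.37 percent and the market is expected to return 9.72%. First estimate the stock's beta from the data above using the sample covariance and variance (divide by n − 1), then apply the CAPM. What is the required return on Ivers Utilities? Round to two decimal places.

Mean R_i = (1.6 − 6.0 − 10.1 + 0.7 − 5.8) / 5 = -3.9200%
Mean R_m = (-1.5 − 6.3 − 8.8 − 2.5 − 4.2) / 5 = -4.6600%
Σ(R_i − R̄_i)(R_m − R̄_m) = 55.5540  ⇒  Cov = 55.5540 / 4 = 13.8885
Σ(R_m − R̄_m)² = 34.6920  ⇒  Var(R_m) = 34.6920 / 4 = 8.6730
β = Cov / Var(R_m) = 13.8885 / 8.6730 = 1.6013
MRP = 9.72% − 1.37% = 8.35%
E(R) = R_f + β × MRP = 1.37% + 1.6013 × 8.35% = 14.74%

14.74%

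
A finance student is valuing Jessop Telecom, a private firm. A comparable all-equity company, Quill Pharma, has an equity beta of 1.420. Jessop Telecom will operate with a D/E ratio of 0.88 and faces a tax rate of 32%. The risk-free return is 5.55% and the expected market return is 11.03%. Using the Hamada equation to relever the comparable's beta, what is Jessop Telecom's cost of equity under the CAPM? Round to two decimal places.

β_L = β_U × [1 + (1 − t)(D/E)] = 1.420 × [1 + (1 − 0.32) × 0.88]
    = 1.420 × [1 + 0.68 × 0.88] = 1.420 × 1.5984 = 2.2697
MRP = 11.03% − 5.55% = 5.48%
E(R) = R_f + β_L × MRP = 5.55% + 2.2697 × 5.48% = 17.99%

17.99%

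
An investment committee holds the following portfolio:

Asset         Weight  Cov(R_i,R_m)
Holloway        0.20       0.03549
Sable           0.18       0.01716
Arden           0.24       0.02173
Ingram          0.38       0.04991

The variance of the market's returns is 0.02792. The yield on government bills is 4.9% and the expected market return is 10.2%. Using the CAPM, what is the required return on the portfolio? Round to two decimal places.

β_Holloway = 0.03549 / 0.02792 = 1.2711
β_Sable = 0.01716 / 0.02792 = 0.6146
β_Arden = 0.02173 / 0.02792 = 0.7783
β_Ingram = 0.04991 / 0.02792 = 1.7876
β_P = Σ w_i β_i = 0.20×1.2711 + 0.18×0.6146 + 0.24×0.7783 + 0.38×1.7876 = 1.2309
MRP = 10.2% − 4.9% = 5.30%
E(R_P) = R_f + β_P × MRP = 4.9% + 1.2309 × 5.3% = 11.42%

11.42%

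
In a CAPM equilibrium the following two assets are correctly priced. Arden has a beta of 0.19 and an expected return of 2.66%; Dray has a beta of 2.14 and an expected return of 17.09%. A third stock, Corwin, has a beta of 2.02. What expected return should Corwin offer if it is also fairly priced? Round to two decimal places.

MRP (SML slope) = (17.09% − 2.66%) / (2.14 − 0.19) = 14.43% / 1.95 = 7.4000%
R_f (intercept) = 2.66% − 0.19 × 7.4000% = 1.2540%
E(R_Corwin) = R_f + β × MRP = 1.2540% + 2.02 × 7.4000% = 16.20%

16.20%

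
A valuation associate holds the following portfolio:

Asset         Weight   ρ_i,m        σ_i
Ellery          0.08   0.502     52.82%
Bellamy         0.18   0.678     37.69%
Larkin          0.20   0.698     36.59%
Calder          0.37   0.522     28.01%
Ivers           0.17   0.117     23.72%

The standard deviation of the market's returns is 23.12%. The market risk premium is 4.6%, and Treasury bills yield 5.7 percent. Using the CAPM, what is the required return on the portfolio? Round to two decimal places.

β_Ellery = 0.502 × 52.82% / 23.12% = 1.1469
β_Bellamy = 0.678 × 37.69% / 23.12% = 1.1053
β_Larkin = 0.698 × 36.59% / 23.12% = 1.1047
β_Calder = 0.522 × 28.01% / 23.12% = 0.6324
β_Ivers = 0.117 × 23.72% / 23.12% = 0.1200
β_P = Σ w_i β_i = 0.08×1.1469 + 0.18×1.1053 + 0.20×1.1047 + 0.37×0.6324 + 0.17×0.1200 = 0.7660
E(R_P) = R_f + β_P × MRP = 5.7% + 0.7660 × 4.6% = 9.22%

9.22%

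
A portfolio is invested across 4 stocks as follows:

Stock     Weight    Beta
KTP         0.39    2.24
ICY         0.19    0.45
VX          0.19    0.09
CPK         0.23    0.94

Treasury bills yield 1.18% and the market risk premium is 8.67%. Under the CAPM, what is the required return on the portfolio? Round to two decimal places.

11.52%

β_P = Σ w_i β_i = 0.39×2.24 + 0.19×0.45 + 0.19×0.09 + 0.23×0.94 = 1.1924
E(R_P) = R_f + β_P × MRP = 1.18% + 1.1924 × 8.67% = 11.52%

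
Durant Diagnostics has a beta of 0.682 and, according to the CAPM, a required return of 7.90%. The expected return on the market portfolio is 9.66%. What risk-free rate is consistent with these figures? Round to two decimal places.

4.13%

E(R) = R_f + β(E(R_m) − R_f) = R_f(1 − β) + β·E(R_m)
7.90% = R_f × (1 − 0.682) + 0.682 × 9.66%
7.90% = R_f × 0.318 + 6.58812%
R_f = (7.90% − 6.58812%) / 0.318 = 4.13%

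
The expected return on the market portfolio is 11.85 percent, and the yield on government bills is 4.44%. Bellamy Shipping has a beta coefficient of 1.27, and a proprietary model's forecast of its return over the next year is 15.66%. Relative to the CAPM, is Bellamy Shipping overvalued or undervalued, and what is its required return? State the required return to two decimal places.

MRP = 11.85% − 4.44% = 7.41%
Required return = R_f + β·MRP = 4.44% + 1.27 × 7.41% = 13.85%
Forecast 15.66% > required 13.85% → the stock plots above the SML → undervalued.

Undervalued; required return 13.85%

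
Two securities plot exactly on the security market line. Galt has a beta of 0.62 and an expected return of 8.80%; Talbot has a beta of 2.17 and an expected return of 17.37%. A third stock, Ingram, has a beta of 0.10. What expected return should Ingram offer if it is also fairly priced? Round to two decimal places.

MRP (SML slope) = (17.37% − 8.80%) / (2.17 − 0.62) = 8.57% / 1.55 = 5.5290%
R_f (intercept) = 8.80% − 0.62 × 5.5290% = 5.3720%
E(R_Ingram) = R_f + β × MRP = 5.3720% + 0.10 × 5.5290% = 5.92%

5.92%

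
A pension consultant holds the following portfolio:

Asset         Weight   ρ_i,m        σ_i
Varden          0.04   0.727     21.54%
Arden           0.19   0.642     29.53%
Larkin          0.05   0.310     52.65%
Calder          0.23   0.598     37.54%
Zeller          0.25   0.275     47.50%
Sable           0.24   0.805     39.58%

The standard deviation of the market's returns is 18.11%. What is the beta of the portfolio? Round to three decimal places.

1.166

β_Varden = 0.727 × 21.54% / 18.11% = 0.8647
β_Arden = 0.642 × 29.53% / 18.11% = 1.0468
β_Larkin = 0.310 × 52.65% / 18.11% = 0.9012
β_Calder = 0.598 × 37.54% / 18.11% = 1.2396
β_Zeller = 0.275 × 47.50% / 18.11% = 0.7213
β_Sable = 0.805 × 39.58% / 18.11% = 1.7594
β_P = Σ w_i β_i = 0.04×0.8647 + 0.19×1.0468 + 0.05×0.9012 + 0.23×1.2396 + 0.25×0.7213 + 0.24×1.7594 = 1.1662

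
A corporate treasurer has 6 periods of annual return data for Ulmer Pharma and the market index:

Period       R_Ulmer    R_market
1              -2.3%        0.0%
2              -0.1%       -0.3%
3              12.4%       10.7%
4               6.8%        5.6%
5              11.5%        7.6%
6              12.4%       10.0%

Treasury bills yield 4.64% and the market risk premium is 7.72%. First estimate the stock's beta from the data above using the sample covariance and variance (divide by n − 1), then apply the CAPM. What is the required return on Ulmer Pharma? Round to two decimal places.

14.95%

Mean R_i = (-2.3 − 0.1 + 12.4 + 6.8 + 11.5 + 12.4) / 6 = 6.7833%
Mean R_m = (0.0 − 0.3 + 10.7 + 5.6 + 7.6 + 10.0) / 6 = 5.6000%
Σ(R_i − R̄_i)(R_m − R̄_m) = 154.2700  ⇒  Cov = 154.2700 / 5 = 30.8540
Σ(R_m − R̄_m)² = 115.5400  ⇒  Var(R_m) = 115.5400 / 5 = 23.1080
β = Cov / Var(R_m) = 30.8540 / 23.1080 = 1.3352
E(R) = R_f + β × MRP = 4.64% + 1.3352 × 7.72% = 14.95%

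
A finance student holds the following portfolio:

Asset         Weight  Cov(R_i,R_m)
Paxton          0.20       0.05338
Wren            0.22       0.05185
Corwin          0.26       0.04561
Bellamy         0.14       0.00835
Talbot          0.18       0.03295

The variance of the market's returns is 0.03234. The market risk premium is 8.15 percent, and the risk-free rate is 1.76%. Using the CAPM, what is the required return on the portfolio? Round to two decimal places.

12.10%

β_Paxton = 0.05338 / 0.03234 = 1.6506
β_Wren = 0.05185 / 0.03234 = 1.6033
β_Corwin = 0.04561 / 0.03234 = 1.4103
β_Bellamy = 0.00835 / 0.03234 = 0.2582
β_Talbot = 0.03295 / 0.03234 = 1.0189
β_P = Σ w_i β_i = 0.20×1.6506 + 0.22×1.6033 + 0.26×1.4103 + 0.14×0.2582 + 0.18×1.0189 = 1.2691
E(R_P) = R_f + β_P × MRP = 1.76% + 1.2691 × 8.15% = 12.10%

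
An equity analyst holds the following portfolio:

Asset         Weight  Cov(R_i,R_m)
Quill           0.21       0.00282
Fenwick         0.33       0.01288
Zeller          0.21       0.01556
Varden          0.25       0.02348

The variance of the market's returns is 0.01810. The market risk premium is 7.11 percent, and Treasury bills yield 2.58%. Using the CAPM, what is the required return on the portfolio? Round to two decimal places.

8.07%

β_Quill = 0.00282 / 0.01810 = 0.1558
β_Fenwick = 0.01288 / 0.01810 = 0.7116
β_Zeller = 0.01556 / 0.01810 = 0.8597
β_Varden = 0.02348 / 0.01810 = 1.2972
β_P = Σ w_i β_i = 0.21×0.1558 + 0.33×0.7116 + 0.21×0.8597 + 0.25×1.2972 = 0.7724
E(R_P) = R_f + β_P × MRP = 2.58% + 0.7724 × 7.11% = 8.07%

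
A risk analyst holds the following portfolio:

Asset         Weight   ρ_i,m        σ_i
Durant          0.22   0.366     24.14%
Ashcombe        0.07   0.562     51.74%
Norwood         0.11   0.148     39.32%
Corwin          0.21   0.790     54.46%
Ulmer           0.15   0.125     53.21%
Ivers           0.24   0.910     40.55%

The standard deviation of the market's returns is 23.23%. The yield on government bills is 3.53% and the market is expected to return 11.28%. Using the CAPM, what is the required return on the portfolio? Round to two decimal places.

11.37%

β_Durant = 0.366 × 24.14% / 23.23% = 0.3803
β_Ashcombe = 0.562 × 51.74% / 23.23% = 1.2517
β_Norwood = 0.148 × 39.32% / 23.23% = 0.2505
β_Corwin = 0.790 × 54.46% / 23.23% = 1.8521
β_Ulmer = 0.125 × 53.21% / 23.23% = 0.2863
β_Ivers = 0.910 × 40.55% / 23.23% = 1.5885
β_P = Σ w_i β_i = 0.22×0.3803 + 0.07×1.2517 + 0.11×0.2505 + 0.21×1.8521 + 0.15×0.2863 + 0.24×1.5885 = 1.0120
MRP = 11.28% − 3.53% = 7.75%
E(R_P) = R_f + β_P × MRP = 3.53% + 1.0120 × 7.75% = 11.37%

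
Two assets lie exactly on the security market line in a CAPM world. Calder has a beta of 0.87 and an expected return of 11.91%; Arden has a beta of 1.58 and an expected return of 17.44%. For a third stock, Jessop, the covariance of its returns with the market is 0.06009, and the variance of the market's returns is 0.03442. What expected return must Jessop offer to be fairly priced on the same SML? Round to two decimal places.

18.73%

MRP = (17.44% − 11.91%) / (1.58 − 0.87) = 7.7887%
R_f = 11.91% − 0.87 × 7.7887% = 5.1338%
β_Jessop = Cov / Var(R_m) = 0.06009 / 0.03442 = 1.7458
E(R_Jessop) = R_f + β × MRP = 5.1338% + 1.7458 × 7.7887% = 18.73%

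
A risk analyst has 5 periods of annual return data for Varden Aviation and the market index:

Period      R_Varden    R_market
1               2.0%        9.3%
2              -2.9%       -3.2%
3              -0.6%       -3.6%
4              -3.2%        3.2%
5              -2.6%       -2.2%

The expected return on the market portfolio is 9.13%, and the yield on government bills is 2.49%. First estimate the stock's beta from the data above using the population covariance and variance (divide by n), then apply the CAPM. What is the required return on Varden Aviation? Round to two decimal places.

Mean R_i = (2.0 − 2.9 − 0.6 − 3.2 − 2.6) / 5 = -1.4600%
Mean R_m = (9.3 − 3.2 − 3.6 + 3.2 − 2.2) / 5 = 0.7000%
Σ(R_i − R̄_i)(R_m − R̄_m) = 30.6300  ⇒  Cov = 30.6300 / 5 = 6.1260
Σ(R_m − R̄_m)² = 122.3200  ⇒  Var(R_m) = 122.3200 / 5 = 24.4640
β = Cov / Var(R_m) = 6.1260 / 24.4640 = 0.2504
MRP = 9.13% − 2.49% = 6.64%
E(R) = R_f + β × MRP = 2.49% + 0.2504 × 6.64% = 4.15%

4.15%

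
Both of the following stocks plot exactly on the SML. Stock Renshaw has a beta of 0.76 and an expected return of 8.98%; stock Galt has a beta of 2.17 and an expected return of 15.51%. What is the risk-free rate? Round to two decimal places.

5.46%

Both satisfy E(R) = R_f + β·MRP, so the slope of the SML is
MRP = (15.51% − 8.98%) / (2.17 − 0.76) = 6.53% / 1.41 = 4.6312%
R_f = E(R_Renshaw) − β_Renshaw·MRP = 8.98% − 0.76 × 4.6312% = 5.4603%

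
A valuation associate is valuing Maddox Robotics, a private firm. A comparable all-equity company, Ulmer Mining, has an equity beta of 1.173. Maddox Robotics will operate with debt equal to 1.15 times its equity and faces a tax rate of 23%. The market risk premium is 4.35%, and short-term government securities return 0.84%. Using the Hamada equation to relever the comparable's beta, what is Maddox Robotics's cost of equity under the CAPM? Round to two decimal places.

β_L = β_U × [1 + (1 − t)(D/E)] = 1.173 × [1 + (1 − 0.23) × 1.15]
    = 1.173 × [1 + 0.77 × 1.15] = 1.173 × 1.8855 = 2.2117
E(R) = R_f + β_L × MRP = 0.84% + 2.2117 × 4.35% = 10.46%

10.46%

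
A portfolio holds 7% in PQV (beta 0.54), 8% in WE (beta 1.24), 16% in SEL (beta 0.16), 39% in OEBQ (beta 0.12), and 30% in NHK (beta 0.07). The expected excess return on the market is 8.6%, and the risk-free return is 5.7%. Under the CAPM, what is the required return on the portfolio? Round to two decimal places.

β_P = Σ w_i β_i = 0.07×0.54 + 0.08×1.24 + 0.16×0.16 + 0.39×0.12 + 0.30×0.07 = 0.2304
E(R_P) = R_f + β_P × MRP = 5.7% + 0.2304 × 8.6% = 7.68%

7.68%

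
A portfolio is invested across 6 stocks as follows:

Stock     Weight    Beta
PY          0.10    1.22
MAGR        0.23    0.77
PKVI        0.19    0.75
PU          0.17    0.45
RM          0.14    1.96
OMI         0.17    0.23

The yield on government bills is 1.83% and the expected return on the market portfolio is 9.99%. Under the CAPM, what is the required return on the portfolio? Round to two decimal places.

8.62%

β_P = Σ w_i β_i = 0.10×1.22 + 0.23×0.77 + 0.19×0.75 + 0.17×0.45 + 0.14×1.96 + 0.17×0.23 = 0.8316
MRP = 9.99% − 1.83% = 8.16%
E(R_P) = R_f + β_P × MRP = 1.83% + 0.8316 × 8.16% = 8.62%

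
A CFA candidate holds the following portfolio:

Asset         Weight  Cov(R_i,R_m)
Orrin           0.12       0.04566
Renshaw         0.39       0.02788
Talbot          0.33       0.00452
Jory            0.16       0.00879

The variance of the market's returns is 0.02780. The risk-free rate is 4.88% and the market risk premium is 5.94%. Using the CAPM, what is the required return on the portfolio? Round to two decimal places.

8.99%

β_Orrin = 0.04566 / 0.02780 = 1.6424
β_Renshaw = 0.02788 / 0.02780 = 1.0029
β_Talbot = 0.00452 / 0.02780 = 0.1626
β_Jory = 0.00879 / 0.02780 = 0.3162
β_P = Σ w_i β_i = 0.12×1.6424 + 0.39×1.0029 + 0.33×0.1626 + 0.16×0.3162 = 0.6925
E(R_P) = R_f + β_P × MRP = 4.88% + 0.6925 × 5.94% = 8.99%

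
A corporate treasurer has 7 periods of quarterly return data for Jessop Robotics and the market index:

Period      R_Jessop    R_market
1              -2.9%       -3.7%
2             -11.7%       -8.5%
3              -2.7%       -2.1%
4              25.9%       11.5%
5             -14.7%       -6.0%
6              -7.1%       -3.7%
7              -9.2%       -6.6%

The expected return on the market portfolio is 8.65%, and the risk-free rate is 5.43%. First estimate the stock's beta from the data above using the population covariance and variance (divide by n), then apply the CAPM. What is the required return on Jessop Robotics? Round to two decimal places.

11.87%

Mean R_i = (-2.9 − 11.7 − 2.7 + 25.9 − 14.7 − 7.1 − 9.2) / 7 = -3.2000%
Mean R_m = (-3.7 − 8.5 − 2.1 + 11.5 − 6.0 − 3.7 − 6.6) / 7 = -2.7286%
Σ(R_i − R̄_i)(R_m − R̄_m) = 527.7700  ⇒  Cov = 527.7700 / 7 = 75.3957
Σ(R_m − R̄_m)² = 263.7343  ⇒  Var(R_m) = 263.7343 / 7 = 37.6763
β = Cov / Var(R_m) = 75.3957 / 37.6763 = 2.0011
MRP = 8.65% − 5.43% = 3.22%
E(R) = R_f + β × MRP = 5.43% + 2.0011 × 3.22% = 11.87%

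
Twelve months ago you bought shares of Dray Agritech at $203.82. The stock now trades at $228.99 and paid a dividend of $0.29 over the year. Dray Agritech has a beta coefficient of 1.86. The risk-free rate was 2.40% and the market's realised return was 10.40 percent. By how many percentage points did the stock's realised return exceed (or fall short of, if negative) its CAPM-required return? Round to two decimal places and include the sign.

-4.79%

Realised HPR = (P1 + D1 − P0) / P0 = (228.99 + 0.29 − 203.82) / 203.82 = 25.46 / 203.82 = 12.4914%
MRP = 10.40% − 2.40% = 8.00%
CAPM required = R_f + β·MRP = 2.40% + 1.86 × 8.00% = 17.2800%
α = realised − required = 12.4914% − 17.2800% = -4.79%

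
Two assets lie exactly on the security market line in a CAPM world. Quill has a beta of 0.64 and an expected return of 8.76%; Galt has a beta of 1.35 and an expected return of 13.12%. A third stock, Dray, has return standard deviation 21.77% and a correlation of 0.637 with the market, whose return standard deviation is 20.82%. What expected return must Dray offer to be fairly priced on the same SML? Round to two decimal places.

8.92%

MRP = (13.12% − 8.76%) / (1.35 − 0.64) = 6.1408%
R_f = 8.76% − 0.64 × 6.1408% = 4.8299%
β_Dray = ρ·σ_i/σ_m = 0.637 × 21.77 / 20.82 = 0.6661
E(R_Dray) = R_f + β × MRP = 4.8299% + 0.6661 × 6.1408% = 8.92%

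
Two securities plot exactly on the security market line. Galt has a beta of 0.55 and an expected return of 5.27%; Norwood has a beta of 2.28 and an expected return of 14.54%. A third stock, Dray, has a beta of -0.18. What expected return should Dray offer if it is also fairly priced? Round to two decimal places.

MRP (SML slope) = (14.54% − 5.27%) / (2.28 − 0.55) = 9.27% / 1.73 = 5.3584%
R_f (intercept) = 5.27% − 0.55 × 5.3584% = 2.3229%
E(R_Dray) = R_f + β × MRP = 2.3229% + -0.18 × 5.3584% = 1.36%

1.36%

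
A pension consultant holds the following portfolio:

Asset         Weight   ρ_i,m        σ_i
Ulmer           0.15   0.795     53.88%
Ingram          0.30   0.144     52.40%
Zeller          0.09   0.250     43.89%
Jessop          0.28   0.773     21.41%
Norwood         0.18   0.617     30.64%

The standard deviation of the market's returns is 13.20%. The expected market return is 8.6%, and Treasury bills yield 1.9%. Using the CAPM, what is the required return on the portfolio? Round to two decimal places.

10.89%

β_Ulmer = 0.795 × 53.88% / 13.20% = 3.2450
β_Ingram = 0.144 × 52.40% / 13.20% = 0.5716
β_Zeller = 0.250 × 43.89% / 13.20% = 0.8313
β_Jessop = 0.773 × 21.41% / 13.20% = 1.2538
β_Norwood = 0.617 × 30.64% / 13.20% = 1.4322
β_P = Σ w_i β_i = 0.15×3.2450 + 0.30×0.5716 + 0.09×0.8313 + 0.28×1.2538 + 0.18×1.4322 = 1.3419
MRP = 8.6% − 1.9% = 6.70%
E(R_P) = R_f + β_P × MRP = 1.9% + 1.3419 × 6.7% = 10.89%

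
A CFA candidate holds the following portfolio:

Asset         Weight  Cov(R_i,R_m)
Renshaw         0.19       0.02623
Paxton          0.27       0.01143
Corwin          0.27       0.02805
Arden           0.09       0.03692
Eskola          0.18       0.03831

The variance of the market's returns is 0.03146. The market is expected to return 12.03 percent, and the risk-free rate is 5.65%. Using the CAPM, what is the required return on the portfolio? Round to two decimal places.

10.89%

β_Renshaw = 0.02623 / 0.03146 = 0.8338
β_Paxton = 0.01143 / 0.03146 = 0.3633
β_Corwin = 0.02805 / 0.03146 = 0.8916
β_Arden = 0.03692 / 0.03146 = 1.1736
β_Eskola = 0.03831 / 0.03146 = 1.2177
β_P = Σ w_i β_i = 0.19×0.8338 + 0.27×0.3633 + 0.27×0.8916 + 0.09×1.1736 + 0.18×1.2177 = 0.8221
MRP = 12.03% − 5.65% = 6.38%
E(R_P) = R_f + β_P × MRP = 5.65% + 0.8221 × 6.38% = 10.89%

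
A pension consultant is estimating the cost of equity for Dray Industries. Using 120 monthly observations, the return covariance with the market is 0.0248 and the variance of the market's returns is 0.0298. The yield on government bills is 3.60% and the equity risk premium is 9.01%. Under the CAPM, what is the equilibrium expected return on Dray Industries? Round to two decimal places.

β = Cov(R_i, R_m) / Var(R_m) = 0.0248 / 0.0298 = 0.8322
E(R) = R_f + β × MRP = 3.60% + 0.8322 × 9.01% = 11.10%

11.10%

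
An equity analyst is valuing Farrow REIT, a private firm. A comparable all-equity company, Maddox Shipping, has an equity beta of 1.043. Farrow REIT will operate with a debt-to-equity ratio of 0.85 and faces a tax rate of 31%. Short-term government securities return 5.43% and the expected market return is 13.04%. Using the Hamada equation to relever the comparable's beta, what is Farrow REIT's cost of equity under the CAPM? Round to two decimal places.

β_L = β_U × [1 + (1 − t)(D/E)] = 1.043 × [1 + (1 − 0.31) × 0.85]
    = 1.043 × [1 + 0.69 × 0.85] = 1.043 × 1.5865 = 1.6547
MRP = 13.04% − 5.43% = 7.61%
E(R) = R_f + β_L × MRP = 5.43% + 1.6547 × 7.61% = 18.02%

18.02%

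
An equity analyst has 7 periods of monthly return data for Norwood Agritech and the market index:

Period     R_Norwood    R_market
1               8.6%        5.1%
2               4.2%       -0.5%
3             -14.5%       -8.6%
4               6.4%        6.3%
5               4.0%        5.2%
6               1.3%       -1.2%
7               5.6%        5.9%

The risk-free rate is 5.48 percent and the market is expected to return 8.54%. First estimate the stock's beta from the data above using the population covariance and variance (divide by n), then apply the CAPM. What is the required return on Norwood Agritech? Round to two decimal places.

Mean R_i = (8.6 + 4.2 − 14.5 + 6.4 + 4.0 + 1.3 + 5.6) / 7 = 2.2286%
Mean R_m = (5.1 − 0.5 − 8.6 + 6.3 + 5.2 − 1.2 + 5.9) / 7 = 1.7429%
Σ(R_i − R̄_i)(R_m − R̄_m) = 231.8714  ⇒  Cov = 231.8714 / 7 = 33.1245
Σ(R_m − R̄_m)² = 181.9371  ⇒  Var(R_m) = 181.9371 / 7 = 25.9910
β = Cov / Var(R_m) = 33.1245 / 25.9910 = 1.2745
MRP = 8.54% − 5.48% = 3.06%
E(R) = R_f + β × MRP = 5.48% + 1.2745 × 3.06% = 9.38%

9.38%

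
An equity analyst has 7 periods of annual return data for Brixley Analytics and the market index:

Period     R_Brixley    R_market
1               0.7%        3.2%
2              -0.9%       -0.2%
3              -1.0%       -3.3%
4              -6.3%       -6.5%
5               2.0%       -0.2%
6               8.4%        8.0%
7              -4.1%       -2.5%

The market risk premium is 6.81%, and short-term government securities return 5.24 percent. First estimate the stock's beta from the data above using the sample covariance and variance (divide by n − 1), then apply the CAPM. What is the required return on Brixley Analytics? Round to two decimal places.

11.54%

Mean R_i = (0.7 − 0.9 − 1.0 − 6.3 + 2.0 + 8.4 − 4.1) / 7 = -0.1714%
Mean R_m = (3.2 − 0.2 − 3.3 − 6.5 − 0.2 + 8.0 − 2.5) / 7 = -0.2143%
Σ(R_i − R̄_i)(R_m − R̄_m) = 123.4629  ⇒  Cov = 123.4629 / 6 = 20.5772
Σ(R_m − R̄_m)² = 133.3886  ⇒  Var(R_m) = 133.3886 / 6 = 22.2314
β = Cov / Var(R_m) = 20.5772 / 22.2314 = 0.9256
E(R) = R_f + β × MRP = 5.24% + 0.9256 × 6.81% = 11.54%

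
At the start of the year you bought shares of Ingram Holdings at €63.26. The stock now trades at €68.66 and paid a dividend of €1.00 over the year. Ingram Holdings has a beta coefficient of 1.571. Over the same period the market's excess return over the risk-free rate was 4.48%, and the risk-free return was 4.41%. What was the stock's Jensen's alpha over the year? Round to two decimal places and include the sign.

-1.33%

Realised HPR = (P1 + D1 − P0) / P0 = (68.66 + 1.00 − 63.26) / 63.26 = 6.40 / 63.26 = 10.1170%
CAPM required = R_f + β·MRP = 4.41% + 1.571 × 4.48% = 11.44808%
α = realised − required = 10.1170% − 11.44808% = -1.33%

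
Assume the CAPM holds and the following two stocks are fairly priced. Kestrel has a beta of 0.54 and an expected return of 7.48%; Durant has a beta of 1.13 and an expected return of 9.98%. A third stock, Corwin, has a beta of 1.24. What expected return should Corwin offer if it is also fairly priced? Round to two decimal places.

MRP (SML slope) = (9.98% − 7.48%) / (1.13 − 0.54) = 2.50% / 0.59 = 4.2373%
R_f (intercept) = 7.48% − 0.54 × 4.2373% = 5.1919%
E(R_Corwin) = R_f + β × MRP = 5.1919% + 1.24 × 4.2373% = 10.45%

10.45%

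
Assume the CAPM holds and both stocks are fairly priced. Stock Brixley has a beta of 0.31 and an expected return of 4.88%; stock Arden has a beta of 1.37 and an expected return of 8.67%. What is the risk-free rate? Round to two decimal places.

3.77%

Both satisfy E(R) = R_f + β·MRP, so the slope of the SML is
MRP = (8.67% − 4.88%) / (1.37 − 0.31) = 3.79% / 1.06 = 3.5755%
R_f = E(R_Brixley) − β_Brixley·MRP = 4.88% − 0.31 × 3.5755% = 3.7716%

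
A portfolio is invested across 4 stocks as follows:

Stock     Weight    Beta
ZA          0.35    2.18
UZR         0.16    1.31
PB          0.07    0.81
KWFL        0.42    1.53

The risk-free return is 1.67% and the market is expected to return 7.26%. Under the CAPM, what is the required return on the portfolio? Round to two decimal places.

β_P = Σ w_i β_i = 0.35×2.18 + 0.16×1.31 + 0.07×0.81 + 0.42×1.53 = 1.6719
MRP = 7.26% − 1.67% = 5.59%
E(R_P) = R_f + β_P × MRP = 1.67% + 1.6719 × 5.59% = 11.02%

11.02%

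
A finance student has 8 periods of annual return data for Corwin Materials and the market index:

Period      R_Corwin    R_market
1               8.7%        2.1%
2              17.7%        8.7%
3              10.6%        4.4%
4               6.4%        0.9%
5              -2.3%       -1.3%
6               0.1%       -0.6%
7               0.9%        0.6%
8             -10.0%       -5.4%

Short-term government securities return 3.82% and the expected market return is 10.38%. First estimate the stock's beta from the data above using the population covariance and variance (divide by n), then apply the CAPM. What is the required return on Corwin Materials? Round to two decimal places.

17.09%

Mean R_i = (8.7 + 17.7 + 10.6 + 6.4 − 2.3 + 0.1 + 0.9 − 10.0) / 8 = 4.0125%
Mean R_m = (2.1 + 8.7 + 4.4 + 0.9 − 1.3 − 0.6 + 0.6 − 5.4) / 8 = 1.1750%
Σ(R_i − R̄_i)(R_m − R̄_m) = 244.4125  ⇒  Cov = 244.4125 / 8 = 30.5516
Σ(R_m − R̄_m)² = 120.7950  ⇒  Var(R_m) = 120.7950 / 8 = 15.0994
β = Cov / Var(R_m) = 30.5516 / 15.0994 = 2.0234
MRP = 10.38% − 3.82% = 6.56%
E(R) = R_f + β × MRP = 3.82% + 2.0234 × 6.56% = 17.09%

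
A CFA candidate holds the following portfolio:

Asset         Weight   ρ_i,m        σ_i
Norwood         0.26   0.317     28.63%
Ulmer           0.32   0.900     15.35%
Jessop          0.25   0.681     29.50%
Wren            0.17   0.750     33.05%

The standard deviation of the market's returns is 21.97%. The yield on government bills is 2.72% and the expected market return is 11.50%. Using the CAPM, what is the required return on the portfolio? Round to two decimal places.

9.12%

β_Norwood = 0.317 × 28.63% / 21.97% = 0.4131
β_Ulmer = 0.900 × 15.35% / 21.97% = 0.6288
β_Jessop = 0.681 × 29.50% / 21.97% = 0.9144
β_Wren = 0.750 × 33.05% / 21.97% = 1.1282
β_P = Σ w_i β_i = 0.26×0.4131 + 0.32×0.6288 + 0.25×0.9144 + 0.17×1.1282 = 0.7290
MRP = 11.50% − 2.72% = 8.78%
E(R_P) = R_f + β_P × MRP = 2.72% + 0.7290 × 8.78% = 9.12%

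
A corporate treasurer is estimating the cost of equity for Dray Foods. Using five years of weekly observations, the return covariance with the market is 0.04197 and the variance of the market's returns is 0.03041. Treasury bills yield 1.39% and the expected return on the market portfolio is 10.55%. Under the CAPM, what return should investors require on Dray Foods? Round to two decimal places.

β = Cov(R_i, R_m) / Var(R_m) = 0.04197 / 0.03041 = 1.3801
MRP = 10.55% − 1.39% = 9.16%
E(R) = R_f + β × MRP = 1.39% + 1.3801 × 9.16% = 14.03%

14.03%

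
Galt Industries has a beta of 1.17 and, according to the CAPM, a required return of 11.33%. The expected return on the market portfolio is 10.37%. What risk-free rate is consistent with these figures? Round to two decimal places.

4.72%

E(R) = R_f + β(E(R_m) − R_f) = R_f(1 − β) + β·E(R_m)
11.33% = R_f × (1 − 1.17) + 1.17 × 10.37%
11.33% = R_f × -0.17 + 12.1329%
R_f = (11.33% − 12.1329%) / -0.17 = 4.72%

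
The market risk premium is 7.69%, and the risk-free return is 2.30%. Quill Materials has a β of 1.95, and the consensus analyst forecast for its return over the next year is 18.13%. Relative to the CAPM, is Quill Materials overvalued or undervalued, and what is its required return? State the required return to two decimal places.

Required return = R_f + β·MRP = 2.30% + 1.95 × 7.69% = 17.30%
Forecast 18.13% > required 17.30% → the stock plots above the SML → undervalued.

Undervalued; required return 17.30%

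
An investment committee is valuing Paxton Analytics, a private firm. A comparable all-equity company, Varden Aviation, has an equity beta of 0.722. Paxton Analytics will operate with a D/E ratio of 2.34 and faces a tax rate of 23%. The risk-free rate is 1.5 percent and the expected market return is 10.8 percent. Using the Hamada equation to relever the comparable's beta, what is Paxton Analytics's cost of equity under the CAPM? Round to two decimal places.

20.31%

β_L = β_U × [1 + (1 − t)(D/E)] = 0.722 × [1 + (1 − 0.23) × 2.34]
    = 0.722 × [1 + 0.77 × 2.34] = 0.722 × 2.8018 = 2.0229
MRP = 10.8% − 1.5% = 9.30%
E(R) = R_f + β_L × MRP = 1.5% + 2.0229 × 9.3% = 20.31%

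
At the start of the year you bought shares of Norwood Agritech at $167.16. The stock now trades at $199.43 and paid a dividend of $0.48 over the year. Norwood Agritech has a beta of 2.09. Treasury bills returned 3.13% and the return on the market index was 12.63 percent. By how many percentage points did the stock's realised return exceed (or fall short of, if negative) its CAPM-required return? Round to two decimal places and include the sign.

-3.39%

Realised HPR = (P1 + D1 − P0) / P0 = (199.43 + 0.48 − 167.16) / 167.16 = 32.75 / 167.16 = 19.5920%
MRP = 12.63% − 3.13% = 9.50%
CAPM required = R_f + β·MRP = 3.13% + 2.09 × 9.50% = 22.9850%
α = realised − required = 19.5920% − 22.9850% = -3.39%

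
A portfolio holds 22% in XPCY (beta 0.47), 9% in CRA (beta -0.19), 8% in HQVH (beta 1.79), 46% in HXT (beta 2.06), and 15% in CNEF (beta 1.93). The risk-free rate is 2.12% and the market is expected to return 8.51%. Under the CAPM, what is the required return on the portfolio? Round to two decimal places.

β_P = Σ w_i β_i = 0.22×0.47 + 0.09×-0.19 + 0.08×1.79 + 0.46×2.06 + 0.15×1.93 = 1.4666
MRP = 8.51% − 2.12% = 6.39%
E(R_P) = R_f + β_P × MRP = 2.12% + 1.4666 × 6.39% = 11.49%

11.49%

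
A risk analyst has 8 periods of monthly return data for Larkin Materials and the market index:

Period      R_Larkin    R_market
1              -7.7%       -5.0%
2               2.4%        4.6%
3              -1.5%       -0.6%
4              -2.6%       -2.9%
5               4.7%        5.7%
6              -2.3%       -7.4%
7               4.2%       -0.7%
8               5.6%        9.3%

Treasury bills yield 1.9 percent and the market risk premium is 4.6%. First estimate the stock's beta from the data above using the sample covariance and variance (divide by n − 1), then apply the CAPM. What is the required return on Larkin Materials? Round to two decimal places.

4.92%

Mean R_i = (-7.7 + 2.4 − 1.5 − 2.6 + 4.7 − 2.3 + 4.2 + 5.6) / 8 = 0.3500%
Mean R_m = (-5.0 + 4.6 − 0.6 − 2.9 + 5.7 − 7.4 − 0.7 + 9.3) / 8 = 0.3750%
Σ(R_i − R̄_i)(R_m − R̄_m) = 149.8800  ⇒  Cov = 149.8800 / 7 = 21.4114
Σ(R_m − R̄_m)² = 228.0350  ⇒  Var(R_m) = 228.0350 / 7 = 32.5764
β = Cov / Var(R_m) = 21.4114 / 32.5764 = 0.6573
E(R) = R_f + β × MRP = 1.9% + 0.6573 × 4.6% = 4.92%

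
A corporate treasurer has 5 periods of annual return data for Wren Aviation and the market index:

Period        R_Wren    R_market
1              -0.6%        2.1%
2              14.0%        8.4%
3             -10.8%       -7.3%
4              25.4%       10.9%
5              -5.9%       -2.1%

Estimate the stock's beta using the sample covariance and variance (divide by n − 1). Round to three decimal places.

Mean R_i = (-0.6 + 14.0 − 10.8 + 25.4 − 5.9) / 5 = 4.4200%
Mean R_m = (2.1 + 8.4 − 7.3 + 10.9 − 2.1) / 5 = 2.4000%
Σ(R_i − R̄_i)(R_m − R̄_m) = 431.3900  ⇒  Cov = 431.3900 / 4 = 107.8475
Σ(R_m − R̄_m)² = 222.6800  ⇒  Var(R_m) = 222.6800 / 4 = 55.6700
β = Cov / Var(R_m) = 107.8475 / 55.6700 = 1.9373

1.937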